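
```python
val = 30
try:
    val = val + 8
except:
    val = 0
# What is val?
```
38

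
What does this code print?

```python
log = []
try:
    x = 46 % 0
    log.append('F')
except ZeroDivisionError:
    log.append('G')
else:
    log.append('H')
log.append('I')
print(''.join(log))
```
GI

else block skipped when exception is caught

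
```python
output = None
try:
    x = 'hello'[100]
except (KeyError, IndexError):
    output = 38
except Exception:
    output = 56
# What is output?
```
38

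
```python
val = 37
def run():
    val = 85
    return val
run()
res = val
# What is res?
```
37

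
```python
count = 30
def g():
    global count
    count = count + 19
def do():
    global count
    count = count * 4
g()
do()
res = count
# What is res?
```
196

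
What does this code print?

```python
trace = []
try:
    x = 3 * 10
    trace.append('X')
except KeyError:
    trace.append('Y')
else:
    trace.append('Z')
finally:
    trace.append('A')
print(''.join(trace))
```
XZA

else runs before finally when no exception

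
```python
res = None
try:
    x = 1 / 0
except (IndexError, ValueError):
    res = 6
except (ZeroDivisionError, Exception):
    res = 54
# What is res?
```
54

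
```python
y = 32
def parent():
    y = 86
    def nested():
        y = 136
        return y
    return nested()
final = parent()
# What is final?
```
136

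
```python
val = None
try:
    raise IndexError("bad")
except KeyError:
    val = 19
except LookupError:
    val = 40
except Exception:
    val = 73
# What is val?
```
40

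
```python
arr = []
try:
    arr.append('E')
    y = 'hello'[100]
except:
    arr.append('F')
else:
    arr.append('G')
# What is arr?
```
['E', 'F']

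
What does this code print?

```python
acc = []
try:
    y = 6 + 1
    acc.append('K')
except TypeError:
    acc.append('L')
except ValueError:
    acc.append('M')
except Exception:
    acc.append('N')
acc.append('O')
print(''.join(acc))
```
KO

No exception, try block completes normally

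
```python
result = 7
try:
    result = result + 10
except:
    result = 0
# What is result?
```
17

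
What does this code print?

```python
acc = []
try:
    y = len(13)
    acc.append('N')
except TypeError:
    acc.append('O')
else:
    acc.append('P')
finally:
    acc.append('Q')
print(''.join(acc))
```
OQ

Exception: except runs, else skipped, finally runs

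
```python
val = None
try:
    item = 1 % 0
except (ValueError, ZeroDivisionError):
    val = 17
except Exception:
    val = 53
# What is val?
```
17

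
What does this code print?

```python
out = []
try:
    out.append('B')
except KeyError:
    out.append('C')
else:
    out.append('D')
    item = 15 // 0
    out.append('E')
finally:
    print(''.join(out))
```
BD

Try succeeds, else appends 'D', ZeroDivisionError in else is uncaught, finally prints before exception propagates ('E' never appended)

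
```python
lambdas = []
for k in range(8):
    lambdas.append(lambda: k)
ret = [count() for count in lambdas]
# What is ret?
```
[7, 7, 7, 7, 7, 7, 7, 7]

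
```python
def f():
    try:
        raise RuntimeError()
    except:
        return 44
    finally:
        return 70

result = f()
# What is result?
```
70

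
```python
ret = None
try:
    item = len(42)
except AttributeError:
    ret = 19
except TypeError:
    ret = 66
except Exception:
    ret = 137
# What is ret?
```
66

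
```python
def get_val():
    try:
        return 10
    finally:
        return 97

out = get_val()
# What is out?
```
97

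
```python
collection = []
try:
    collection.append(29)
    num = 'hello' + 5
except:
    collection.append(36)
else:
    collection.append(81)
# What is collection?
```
[29, 36]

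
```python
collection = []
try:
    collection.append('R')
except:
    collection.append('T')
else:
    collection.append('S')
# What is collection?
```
['R', 'S']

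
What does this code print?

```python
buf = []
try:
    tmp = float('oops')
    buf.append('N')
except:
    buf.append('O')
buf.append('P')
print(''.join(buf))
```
OP

Exception raised in try, caught by bare except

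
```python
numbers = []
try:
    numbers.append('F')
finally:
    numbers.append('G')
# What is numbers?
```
['F', 'G']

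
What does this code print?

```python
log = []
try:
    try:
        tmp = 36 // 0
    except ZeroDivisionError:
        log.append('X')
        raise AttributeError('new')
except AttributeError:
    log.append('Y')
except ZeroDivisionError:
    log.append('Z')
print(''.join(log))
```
XY

New AttributeError raised, caught by outer AttributeError handler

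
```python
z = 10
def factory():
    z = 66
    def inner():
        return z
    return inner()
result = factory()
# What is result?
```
66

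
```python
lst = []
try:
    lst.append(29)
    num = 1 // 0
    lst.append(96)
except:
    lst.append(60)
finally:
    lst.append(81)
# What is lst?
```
[29, 60, 81]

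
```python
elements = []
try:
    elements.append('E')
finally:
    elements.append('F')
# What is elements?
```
['E', 'F']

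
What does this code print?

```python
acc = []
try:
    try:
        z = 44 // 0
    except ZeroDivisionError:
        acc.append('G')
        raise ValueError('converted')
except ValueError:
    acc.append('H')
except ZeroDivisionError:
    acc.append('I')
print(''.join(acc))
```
GH

New ValueError raised, caught by outer ValueError handler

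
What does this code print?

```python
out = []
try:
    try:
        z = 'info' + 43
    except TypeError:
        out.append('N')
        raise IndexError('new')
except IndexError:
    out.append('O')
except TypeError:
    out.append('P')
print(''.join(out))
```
NO

New IndexError raised, caught by outer IndexError handler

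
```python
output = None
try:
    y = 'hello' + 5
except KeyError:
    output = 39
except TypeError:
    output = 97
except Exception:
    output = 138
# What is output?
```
97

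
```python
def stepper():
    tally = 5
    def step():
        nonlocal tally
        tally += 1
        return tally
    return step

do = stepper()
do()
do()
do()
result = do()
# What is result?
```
9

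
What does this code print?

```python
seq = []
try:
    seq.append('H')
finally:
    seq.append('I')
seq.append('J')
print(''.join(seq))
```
HIJ

try/finally without except, no exception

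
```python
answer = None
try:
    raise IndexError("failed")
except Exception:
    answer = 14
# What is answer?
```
14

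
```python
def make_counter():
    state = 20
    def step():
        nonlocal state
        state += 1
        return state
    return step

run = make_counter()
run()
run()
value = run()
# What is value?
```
23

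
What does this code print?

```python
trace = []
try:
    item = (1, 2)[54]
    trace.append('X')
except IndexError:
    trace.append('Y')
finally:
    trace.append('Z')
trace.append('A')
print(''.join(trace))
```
YZA

finally always runs, even after exception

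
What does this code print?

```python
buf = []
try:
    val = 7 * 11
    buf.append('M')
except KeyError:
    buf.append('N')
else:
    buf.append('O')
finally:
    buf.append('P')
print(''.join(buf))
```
MOP

else runs before finally when no exception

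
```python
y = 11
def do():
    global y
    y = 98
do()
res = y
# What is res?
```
98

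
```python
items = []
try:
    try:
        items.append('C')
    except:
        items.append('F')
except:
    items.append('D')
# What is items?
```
['C']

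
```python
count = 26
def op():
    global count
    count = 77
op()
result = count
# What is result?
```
77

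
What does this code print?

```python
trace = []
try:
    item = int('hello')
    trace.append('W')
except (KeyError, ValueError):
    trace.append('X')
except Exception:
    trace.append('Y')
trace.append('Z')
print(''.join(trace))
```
XZ

ValueError matches tuple containing it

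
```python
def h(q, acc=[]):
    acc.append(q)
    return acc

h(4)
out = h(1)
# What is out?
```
[4, 1]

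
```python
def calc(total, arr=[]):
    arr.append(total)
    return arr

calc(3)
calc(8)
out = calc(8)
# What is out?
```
[3, 8, 8]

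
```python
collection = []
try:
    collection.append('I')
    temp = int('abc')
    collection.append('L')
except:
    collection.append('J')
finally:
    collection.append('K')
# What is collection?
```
['I', 'J', 'K']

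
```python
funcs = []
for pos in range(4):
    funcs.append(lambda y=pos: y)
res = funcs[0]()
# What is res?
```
0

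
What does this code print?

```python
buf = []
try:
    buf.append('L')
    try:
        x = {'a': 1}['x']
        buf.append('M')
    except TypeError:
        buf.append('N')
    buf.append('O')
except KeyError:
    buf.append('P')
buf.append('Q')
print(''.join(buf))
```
LPQ

Inner handler doesn't match, propagates to outer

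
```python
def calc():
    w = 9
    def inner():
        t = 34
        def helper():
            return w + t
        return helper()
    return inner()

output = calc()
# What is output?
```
43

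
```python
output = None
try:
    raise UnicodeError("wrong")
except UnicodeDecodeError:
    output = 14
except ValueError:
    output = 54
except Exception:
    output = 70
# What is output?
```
54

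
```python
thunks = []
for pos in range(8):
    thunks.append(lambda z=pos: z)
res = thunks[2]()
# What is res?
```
2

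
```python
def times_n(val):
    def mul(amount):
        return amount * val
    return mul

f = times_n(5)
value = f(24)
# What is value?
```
120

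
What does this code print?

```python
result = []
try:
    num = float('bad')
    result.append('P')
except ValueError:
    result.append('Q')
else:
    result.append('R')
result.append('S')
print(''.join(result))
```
QS

else block skipped when exception is caught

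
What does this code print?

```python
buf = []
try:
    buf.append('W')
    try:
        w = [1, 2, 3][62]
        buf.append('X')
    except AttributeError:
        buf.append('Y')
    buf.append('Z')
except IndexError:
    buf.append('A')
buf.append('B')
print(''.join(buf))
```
WAB

Inner handler doesn't match, propagates to outer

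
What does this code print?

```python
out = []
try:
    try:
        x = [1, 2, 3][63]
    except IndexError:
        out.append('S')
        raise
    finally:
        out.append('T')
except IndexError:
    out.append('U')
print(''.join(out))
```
STU

finally runs before re-raised exception propagates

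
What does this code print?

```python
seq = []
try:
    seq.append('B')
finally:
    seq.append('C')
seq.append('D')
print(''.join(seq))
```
BCD

try/finally without except, no exception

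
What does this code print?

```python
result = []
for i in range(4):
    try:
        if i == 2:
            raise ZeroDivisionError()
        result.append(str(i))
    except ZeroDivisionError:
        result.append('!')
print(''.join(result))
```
01!3

Exception on i=2 caught, loop continues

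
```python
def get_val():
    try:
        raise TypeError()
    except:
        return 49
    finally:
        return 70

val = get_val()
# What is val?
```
70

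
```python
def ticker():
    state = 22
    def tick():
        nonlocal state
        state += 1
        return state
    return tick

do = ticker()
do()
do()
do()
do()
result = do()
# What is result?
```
27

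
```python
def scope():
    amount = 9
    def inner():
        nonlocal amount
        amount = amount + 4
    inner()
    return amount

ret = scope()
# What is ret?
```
13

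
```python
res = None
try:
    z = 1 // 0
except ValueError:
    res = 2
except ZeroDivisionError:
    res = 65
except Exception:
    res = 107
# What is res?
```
65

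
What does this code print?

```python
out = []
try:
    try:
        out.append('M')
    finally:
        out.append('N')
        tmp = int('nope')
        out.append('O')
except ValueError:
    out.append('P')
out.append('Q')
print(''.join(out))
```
MNPQ

Exception in inner finally caught by outer except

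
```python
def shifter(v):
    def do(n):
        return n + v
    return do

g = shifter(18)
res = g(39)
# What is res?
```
57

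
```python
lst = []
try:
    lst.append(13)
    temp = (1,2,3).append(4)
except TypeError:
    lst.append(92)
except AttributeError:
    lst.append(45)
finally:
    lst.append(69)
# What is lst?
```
[13, 45, 69]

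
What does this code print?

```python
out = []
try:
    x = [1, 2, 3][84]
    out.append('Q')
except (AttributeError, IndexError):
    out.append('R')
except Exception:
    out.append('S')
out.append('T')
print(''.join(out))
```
RT

IndexError matches tuple containing it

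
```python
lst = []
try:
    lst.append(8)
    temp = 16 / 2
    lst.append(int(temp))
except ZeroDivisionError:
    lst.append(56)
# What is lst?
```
[8, 8]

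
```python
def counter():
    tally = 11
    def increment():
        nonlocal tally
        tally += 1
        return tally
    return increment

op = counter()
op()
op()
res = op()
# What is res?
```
14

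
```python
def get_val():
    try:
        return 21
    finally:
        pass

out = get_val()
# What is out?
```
21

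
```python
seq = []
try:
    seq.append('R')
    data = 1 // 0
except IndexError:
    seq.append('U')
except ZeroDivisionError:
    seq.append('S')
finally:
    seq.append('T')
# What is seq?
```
['R', 'S', 'T']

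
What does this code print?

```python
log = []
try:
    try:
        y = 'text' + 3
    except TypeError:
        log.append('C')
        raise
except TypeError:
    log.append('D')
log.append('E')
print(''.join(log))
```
CDE

raise without argument re-raises current exception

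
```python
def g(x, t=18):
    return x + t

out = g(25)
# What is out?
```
43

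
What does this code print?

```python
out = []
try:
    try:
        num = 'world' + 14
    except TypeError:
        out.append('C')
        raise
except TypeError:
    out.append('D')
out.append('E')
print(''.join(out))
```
CDE

raise without argument re-raises current exception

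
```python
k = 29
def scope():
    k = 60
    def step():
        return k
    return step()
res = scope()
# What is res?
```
60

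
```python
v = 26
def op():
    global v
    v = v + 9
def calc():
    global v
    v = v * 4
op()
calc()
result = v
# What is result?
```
140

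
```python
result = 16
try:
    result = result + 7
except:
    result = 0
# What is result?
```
23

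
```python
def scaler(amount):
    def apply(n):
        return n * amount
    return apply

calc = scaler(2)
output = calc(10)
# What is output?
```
20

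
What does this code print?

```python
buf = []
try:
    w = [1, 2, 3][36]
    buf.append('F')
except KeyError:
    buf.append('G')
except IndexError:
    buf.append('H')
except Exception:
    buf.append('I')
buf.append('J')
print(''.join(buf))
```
HJ

IndexError matches before generic Exception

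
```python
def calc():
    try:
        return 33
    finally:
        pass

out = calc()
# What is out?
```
33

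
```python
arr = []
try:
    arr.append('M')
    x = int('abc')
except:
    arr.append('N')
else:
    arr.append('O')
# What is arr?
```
['M', 'N']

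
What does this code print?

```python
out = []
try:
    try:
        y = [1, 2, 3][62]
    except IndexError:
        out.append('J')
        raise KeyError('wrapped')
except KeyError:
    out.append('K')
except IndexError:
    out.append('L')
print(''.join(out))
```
JK

New KeyError raised, caught by outer KeyError handler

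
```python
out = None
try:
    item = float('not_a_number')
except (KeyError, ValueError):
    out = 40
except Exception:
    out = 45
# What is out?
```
40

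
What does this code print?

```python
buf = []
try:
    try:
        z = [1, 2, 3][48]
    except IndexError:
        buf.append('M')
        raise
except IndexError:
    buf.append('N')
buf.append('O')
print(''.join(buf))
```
MNO

raise without argument re-raises current exception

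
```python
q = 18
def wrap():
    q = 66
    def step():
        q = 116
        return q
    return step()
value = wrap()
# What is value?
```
116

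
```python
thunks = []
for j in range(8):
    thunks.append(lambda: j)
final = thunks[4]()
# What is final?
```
7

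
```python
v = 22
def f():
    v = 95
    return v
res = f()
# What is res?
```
95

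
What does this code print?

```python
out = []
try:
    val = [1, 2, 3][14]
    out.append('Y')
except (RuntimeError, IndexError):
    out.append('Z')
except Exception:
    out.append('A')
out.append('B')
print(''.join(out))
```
ZB

IndexError matches tuple containing it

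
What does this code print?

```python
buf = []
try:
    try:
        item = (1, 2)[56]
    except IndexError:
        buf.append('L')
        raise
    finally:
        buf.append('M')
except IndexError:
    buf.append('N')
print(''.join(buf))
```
LMN

finally runs before re-raised exception propagates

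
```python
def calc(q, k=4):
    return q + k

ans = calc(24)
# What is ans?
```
28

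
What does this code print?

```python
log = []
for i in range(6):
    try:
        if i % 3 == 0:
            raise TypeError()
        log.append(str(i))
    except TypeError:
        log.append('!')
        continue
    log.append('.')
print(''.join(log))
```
!1.2.!4.5.

continue in except skips rest of loop body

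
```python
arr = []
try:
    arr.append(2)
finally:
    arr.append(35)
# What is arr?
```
[2, 35]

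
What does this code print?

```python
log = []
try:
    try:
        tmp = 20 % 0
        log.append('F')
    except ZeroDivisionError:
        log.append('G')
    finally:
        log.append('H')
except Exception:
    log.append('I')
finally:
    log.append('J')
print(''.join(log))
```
GHJ

Both finally blocks run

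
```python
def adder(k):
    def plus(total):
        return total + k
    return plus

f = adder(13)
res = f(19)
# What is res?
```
32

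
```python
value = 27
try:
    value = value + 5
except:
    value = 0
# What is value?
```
32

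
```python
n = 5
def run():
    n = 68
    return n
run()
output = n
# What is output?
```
5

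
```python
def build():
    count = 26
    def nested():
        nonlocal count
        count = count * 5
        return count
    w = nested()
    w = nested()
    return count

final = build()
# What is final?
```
650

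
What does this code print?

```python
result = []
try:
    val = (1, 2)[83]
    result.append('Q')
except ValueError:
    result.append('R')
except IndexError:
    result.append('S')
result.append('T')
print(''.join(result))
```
ST

IndexError is caught by its specific handler, not ValueError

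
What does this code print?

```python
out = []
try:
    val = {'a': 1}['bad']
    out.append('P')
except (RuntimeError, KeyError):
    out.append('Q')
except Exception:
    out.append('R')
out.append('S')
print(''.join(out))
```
QS

KeyError matches tuple containing it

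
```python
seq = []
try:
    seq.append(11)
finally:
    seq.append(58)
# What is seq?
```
[11, 58]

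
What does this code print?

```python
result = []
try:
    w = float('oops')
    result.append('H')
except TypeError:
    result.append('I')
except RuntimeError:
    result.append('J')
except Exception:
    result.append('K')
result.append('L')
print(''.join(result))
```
KL

ValueError not specifically caught, falls to Exception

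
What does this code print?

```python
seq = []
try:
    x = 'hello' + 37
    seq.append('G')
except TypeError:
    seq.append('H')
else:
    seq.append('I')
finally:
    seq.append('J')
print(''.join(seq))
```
HJ

Exception: except runs, else skipped, finally runs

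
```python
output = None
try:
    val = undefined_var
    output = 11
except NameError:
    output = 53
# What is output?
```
53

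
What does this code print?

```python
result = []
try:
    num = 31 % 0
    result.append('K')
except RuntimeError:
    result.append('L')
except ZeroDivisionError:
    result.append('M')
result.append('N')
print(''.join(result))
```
MN

ZeroDivisionError is caught by its specific handler, not RuntimeError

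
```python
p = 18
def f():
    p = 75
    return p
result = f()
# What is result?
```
75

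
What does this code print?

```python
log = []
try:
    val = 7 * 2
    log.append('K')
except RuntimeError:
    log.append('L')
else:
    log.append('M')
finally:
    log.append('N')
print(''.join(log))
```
KMN

else runs before finally when no exception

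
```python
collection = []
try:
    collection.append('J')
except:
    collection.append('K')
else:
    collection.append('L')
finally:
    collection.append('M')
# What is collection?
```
['J', 'L', 'M']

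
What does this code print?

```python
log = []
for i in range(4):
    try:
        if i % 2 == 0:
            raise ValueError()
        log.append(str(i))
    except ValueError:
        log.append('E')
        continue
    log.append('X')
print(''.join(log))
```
E1XE3X

continue in except skips rest of loop body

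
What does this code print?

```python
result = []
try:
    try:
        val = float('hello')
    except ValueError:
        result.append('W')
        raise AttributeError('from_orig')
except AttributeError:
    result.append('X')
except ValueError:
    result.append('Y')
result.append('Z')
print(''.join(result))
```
WXZ

AttributeError raised and caught, original ValueError not re-raised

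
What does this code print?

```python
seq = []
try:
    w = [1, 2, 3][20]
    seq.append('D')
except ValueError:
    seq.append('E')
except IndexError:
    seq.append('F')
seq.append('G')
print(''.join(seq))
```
FG

IndexError is caught by its specific handler, not ValueError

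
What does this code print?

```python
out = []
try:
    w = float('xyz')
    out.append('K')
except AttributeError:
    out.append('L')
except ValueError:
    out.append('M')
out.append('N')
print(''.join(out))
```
MN

ValueError is caught by its specific handler, not AttributeError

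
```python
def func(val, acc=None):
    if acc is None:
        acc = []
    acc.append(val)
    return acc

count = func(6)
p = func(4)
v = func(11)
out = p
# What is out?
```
[4]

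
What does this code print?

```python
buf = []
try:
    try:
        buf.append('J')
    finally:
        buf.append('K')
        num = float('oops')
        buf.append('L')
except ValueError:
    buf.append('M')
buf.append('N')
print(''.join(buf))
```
JKMN

Exception in inner finally caught by outer except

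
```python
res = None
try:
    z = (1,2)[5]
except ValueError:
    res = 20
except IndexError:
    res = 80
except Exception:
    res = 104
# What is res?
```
80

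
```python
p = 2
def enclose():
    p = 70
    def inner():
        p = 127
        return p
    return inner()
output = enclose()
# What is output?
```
127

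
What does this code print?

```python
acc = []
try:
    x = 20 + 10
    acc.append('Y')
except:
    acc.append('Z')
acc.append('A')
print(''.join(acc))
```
YA

No exception, try block completes normally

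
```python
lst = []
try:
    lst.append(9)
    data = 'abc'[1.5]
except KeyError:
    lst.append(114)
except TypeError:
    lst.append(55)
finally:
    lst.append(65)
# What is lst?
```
[9, 55, 65]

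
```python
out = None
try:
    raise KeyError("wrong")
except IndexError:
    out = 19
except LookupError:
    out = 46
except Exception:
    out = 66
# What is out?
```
46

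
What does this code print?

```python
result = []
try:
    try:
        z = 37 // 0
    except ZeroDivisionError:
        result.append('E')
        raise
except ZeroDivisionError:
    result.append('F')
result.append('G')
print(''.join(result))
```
EFG

raise without argument re-raises current exception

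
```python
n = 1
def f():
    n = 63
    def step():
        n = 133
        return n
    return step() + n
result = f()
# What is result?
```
196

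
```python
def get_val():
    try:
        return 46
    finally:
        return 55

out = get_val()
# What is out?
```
55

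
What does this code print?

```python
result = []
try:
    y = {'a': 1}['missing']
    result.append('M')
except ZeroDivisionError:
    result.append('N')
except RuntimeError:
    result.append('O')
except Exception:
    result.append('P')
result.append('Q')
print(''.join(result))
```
PQ

KeyError not specifically caught, falls to Exception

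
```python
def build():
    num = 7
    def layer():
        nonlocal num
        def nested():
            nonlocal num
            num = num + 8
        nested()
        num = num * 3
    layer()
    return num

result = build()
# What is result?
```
45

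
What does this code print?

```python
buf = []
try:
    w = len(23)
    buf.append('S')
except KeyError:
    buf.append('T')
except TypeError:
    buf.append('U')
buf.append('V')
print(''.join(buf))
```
UV

TypeError is caught by its specific handler, not KeyError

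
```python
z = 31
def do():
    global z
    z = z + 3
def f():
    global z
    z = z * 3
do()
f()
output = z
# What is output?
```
102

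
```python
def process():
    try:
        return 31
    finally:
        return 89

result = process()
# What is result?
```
89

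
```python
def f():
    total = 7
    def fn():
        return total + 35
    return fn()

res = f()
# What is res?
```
42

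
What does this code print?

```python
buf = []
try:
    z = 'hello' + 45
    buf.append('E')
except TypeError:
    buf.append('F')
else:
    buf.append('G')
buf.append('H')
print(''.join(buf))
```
FH

else block skipped when exception is caught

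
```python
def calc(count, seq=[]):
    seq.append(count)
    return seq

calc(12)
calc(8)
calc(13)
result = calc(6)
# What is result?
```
[12, 8, 13, 6]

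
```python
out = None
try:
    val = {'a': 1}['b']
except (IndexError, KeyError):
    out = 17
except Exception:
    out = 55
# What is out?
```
17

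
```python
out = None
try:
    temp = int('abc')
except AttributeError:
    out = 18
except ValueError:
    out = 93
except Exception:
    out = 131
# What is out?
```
93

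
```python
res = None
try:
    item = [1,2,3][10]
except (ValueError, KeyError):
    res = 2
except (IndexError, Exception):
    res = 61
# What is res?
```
61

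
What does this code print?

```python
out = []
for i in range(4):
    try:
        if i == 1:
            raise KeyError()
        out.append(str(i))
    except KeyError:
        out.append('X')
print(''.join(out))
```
0X23

Exception on i=1 caught, loop continues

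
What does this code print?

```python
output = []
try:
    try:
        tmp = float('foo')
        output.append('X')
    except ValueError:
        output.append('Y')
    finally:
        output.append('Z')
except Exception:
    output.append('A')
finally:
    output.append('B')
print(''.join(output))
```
YZB

Both finally blocks run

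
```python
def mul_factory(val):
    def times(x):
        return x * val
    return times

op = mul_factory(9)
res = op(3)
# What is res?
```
27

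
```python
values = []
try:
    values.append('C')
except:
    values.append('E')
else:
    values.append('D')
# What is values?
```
['C', 'D']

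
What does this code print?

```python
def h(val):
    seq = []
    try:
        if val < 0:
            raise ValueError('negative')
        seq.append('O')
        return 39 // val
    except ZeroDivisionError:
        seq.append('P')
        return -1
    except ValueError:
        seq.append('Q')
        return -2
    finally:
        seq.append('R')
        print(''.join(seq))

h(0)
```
OPR

val=0 causes ZeroDivisionError, caught, finally prints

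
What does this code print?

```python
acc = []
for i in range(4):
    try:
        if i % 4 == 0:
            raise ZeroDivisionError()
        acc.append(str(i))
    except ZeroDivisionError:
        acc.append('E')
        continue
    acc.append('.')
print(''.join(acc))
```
E1.2.3.

continue in except skips rest of loop body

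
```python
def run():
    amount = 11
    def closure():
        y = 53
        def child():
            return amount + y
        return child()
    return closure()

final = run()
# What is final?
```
64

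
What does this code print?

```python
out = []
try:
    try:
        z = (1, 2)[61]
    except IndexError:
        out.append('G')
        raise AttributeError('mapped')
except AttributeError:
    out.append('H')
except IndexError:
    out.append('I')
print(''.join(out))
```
GH

New AttributeError raised, caught by outer AttributeError handler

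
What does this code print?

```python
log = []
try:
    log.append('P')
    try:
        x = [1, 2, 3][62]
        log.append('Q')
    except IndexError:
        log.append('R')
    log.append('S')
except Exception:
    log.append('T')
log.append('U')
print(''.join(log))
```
PRSU

Inner exception caught by inner handler, outer continues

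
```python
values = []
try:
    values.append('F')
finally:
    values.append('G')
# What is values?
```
['F', 'G']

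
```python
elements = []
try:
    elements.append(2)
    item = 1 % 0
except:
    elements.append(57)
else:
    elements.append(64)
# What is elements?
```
[2, 57]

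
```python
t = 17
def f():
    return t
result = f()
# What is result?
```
17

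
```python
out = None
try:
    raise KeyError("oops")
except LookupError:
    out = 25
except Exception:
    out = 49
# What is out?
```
25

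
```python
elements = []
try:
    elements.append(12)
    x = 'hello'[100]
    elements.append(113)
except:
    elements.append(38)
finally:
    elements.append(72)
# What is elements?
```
[12, 38, 72]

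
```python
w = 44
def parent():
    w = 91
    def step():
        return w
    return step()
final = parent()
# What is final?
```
91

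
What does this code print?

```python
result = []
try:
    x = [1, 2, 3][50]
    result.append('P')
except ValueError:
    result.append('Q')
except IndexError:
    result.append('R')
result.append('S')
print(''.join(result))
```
RS

IndexError is caught by its specific handler, not ValueError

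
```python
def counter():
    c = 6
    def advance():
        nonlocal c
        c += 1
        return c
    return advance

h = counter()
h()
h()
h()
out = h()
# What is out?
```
10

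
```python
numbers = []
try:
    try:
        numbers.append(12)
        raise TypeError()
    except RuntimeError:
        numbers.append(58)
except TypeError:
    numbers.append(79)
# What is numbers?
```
[12, 79]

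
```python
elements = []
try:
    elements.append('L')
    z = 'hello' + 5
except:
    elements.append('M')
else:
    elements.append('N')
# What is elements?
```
['L', 'M']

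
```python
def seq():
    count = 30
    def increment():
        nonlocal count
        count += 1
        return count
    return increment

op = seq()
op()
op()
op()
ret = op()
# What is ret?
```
34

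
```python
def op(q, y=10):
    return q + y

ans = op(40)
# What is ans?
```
50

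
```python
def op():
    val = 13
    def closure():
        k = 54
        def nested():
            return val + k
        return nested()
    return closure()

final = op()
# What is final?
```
67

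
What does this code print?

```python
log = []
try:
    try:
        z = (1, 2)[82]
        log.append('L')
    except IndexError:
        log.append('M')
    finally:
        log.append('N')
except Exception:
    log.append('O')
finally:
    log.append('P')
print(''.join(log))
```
MNP

Both finally blocks run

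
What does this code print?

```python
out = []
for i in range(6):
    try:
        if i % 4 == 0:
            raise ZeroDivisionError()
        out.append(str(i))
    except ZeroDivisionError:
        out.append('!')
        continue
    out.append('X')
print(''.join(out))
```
!1X2X3X!5X

continue in except skips rest of loop body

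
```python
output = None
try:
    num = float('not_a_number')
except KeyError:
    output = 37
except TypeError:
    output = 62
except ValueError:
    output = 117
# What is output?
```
117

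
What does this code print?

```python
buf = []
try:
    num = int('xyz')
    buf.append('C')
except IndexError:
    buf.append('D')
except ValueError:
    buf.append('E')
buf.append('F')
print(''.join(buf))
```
EF

ValueError is caught by its specific handler, not IndexError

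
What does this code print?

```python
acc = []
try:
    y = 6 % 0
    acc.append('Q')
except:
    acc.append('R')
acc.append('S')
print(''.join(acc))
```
RS

Exception raised in try, caught by bare except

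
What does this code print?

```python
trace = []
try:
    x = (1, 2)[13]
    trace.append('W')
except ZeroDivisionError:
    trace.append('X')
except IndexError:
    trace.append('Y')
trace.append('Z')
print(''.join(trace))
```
YZ

IndexError is caught by its specific handler, not ZeroDivisionError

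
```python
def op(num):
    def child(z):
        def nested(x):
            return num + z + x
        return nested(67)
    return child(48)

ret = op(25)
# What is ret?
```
140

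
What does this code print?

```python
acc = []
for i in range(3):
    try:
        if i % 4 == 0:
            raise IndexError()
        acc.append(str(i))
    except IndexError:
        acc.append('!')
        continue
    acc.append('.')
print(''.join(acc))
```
!1.2.

continue in except skips rest of loop body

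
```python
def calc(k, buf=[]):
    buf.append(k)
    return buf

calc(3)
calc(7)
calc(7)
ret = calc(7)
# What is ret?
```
[3, 7, 7, 7]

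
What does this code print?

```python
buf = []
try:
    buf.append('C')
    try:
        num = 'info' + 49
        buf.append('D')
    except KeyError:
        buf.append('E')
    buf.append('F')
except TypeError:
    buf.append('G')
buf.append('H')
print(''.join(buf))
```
CGH

Inner handler doesn't match, propagates to outer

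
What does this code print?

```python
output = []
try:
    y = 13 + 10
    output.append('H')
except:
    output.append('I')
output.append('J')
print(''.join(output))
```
HJ

No exception, try block completes normally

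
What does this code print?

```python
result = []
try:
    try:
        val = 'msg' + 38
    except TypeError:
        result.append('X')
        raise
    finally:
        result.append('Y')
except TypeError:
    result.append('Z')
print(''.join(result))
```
XYZ

finally runs before re-raised exception propagates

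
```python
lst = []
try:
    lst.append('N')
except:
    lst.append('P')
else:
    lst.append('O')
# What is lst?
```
['N', 'O']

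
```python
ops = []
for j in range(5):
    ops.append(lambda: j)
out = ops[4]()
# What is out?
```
4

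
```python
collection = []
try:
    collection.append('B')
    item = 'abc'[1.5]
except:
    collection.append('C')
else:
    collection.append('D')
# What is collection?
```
['B', 'C']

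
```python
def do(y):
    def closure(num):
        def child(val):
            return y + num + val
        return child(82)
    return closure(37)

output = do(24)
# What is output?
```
143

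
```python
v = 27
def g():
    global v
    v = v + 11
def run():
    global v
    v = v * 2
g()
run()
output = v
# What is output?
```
76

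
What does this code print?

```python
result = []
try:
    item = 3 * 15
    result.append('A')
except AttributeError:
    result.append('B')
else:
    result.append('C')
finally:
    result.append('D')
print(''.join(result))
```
ACD

else runs before finally when no exception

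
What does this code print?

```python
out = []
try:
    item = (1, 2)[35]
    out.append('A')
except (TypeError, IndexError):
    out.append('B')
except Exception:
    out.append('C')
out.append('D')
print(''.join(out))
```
BD

IndexError matches tuple containing it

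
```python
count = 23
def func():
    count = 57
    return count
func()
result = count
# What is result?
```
23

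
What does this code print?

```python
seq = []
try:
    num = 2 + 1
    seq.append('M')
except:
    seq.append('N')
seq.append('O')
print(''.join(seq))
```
MO

No exception, try block completes normally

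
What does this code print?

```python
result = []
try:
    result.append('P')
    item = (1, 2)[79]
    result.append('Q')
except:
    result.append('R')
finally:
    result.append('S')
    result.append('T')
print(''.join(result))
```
PRST

Code before exception runs, then except, then all of finally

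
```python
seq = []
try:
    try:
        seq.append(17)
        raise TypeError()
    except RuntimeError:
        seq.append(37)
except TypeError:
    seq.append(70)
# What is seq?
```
[17, 70]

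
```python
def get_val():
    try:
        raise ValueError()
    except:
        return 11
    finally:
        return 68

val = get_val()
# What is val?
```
68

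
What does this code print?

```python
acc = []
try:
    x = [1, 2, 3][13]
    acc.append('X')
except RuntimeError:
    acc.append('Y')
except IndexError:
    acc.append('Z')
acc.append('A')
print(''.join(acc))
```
ZA

IndexError is caught by its specific handler, not RuntimeError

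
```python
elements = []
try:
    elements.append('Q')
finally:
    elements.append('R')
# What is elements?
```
['Q', 'R']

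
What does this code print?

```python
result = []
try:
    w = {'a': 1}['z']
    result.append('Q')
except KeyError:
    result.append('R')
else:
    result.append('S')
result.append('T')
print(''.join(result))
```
RT

else block skipped when exception is caught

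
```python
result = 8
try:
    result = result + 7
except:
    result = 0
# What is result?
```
15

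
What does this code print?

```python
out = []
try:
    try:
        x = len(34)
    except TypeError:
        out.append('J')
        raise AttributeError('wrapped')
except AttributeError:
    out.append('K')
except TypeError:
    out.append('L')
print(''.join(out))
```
JK

New AttributeError raised, caught by outer AttributeError handler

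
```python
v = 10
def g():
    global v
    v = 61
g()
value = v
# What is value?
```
61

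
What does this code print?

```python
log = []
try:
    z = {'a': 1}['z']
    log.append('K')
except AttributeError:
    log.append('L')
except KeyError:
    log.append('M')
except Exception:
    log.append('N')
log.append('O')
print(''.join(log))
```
MO

KeyError matches before generic Exception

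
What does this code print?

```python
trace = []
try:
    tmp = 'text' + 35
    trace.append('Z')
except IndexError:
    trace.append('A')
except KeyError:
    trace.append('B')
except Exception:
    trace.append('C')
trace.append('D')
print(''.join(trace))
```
CD

TypeError not specifically caught, falls to Exception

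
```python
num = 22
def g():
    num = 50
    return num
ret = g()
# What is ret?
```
50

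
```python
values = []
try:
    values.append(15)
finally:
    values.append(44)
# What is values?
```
[15, 44]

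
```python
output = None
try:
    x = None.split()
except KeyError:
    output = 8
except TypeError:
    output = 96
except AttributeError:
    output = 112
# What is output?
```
112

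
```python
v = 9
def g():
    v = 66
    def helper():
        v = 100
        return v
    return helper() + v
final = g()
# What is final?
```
166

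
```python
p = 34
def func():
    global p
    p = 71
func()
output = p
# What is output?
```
71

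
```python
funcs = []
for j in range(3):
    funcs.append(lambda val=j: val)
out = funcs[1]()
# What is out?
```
1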